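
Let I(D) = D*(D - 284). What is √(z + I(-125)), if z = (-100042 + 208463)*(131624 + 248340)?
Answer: √41196127969 ≈ 2.0297e+5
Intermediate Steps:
z = 41196076844 (z = 108421*379964 = 41196076844)
I(D) = D*(-284 + D)
√(z + I(-125)) = √(41196076844 - 125*(-284 - 125)) = √(41196076844 - 125*(-409)) = √(41196076844 + 51125) = √41196127969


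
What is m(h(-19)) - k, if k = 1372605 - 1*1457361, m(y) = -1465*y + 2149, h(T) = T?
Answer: 114740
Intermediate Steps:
m(y) = 2149 - 1465*y
k = -84756 (k = 1372605 - 1457361 = -84756)
m(h(-19)) - k = (2149 - 1465*(-19)) - 1*(-84756) = (2149 + 27835) + 84756 = 29984 + 84756 = 114740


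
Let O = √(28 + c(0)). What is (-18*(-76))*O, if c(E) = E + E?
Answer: 2736*√7 ≈ 7238.8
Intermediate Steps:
c(E) = 2*E
O = 2*√7 (O = √(28 + 2*0) = √(28 + 0) = √28 = 2*√7 ≈ 5.2915)
(-18*(-76))*O = (-18*(-76))*(2*√7) = 1368*(2*√7) = 2736*√7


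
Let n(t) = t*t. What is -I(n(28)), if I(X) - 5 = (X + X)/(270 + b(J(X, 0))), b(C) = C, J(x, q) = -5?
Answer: -2893/265 ≈ -10.917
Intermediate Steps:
n(t) = t²
I(X) = 5 + 2*X/265 (I(X) = 5 + (X + X)/(270 - 5) = 5 + (2*X)/265 = 5 + (2*X)*(1/265) = 5 + 2*X/265)
-I(n(28)) = -(5 + (2/265)*28²) = -(5 + (2/265)*784) = -(5 + 1568/265) = -1*2893/265 = -2893/265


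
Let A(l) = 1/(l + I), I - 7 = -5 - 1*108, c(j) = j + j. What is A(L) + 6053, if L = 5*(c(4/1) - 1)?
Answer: 429762/71 ≈ 6053.0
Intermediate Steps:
c(j) = 2*j
L = 35 (L = 5*(2*(4/1) - 1) = 5*(2*(4*1) - 1) = 5*(2*4 - 1) = 5*(8 - 1) = 5*7 = 35)
I = -106 (I = 7 + (-5 - 1*108) = 7 + (-5 - 108) = 7 - 113 = -106)
A(l) = 1/(-106 + l) (A(l) = 1/(l - 106) = 1/(-106 + l))
A(L) + 6053 = 1/(-106 + 35) + 6053 = 1/(-71) + 6053 = -1/71 + 6053 = 429762/71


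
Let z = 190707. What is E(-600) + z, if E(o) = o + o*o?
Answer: 550107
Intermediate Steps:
E(o) = o + o²
E(-600) + z = -600*(1 - 600) + 190707 = -600*(-599) + 190707 = 359400 + 190707 = 550107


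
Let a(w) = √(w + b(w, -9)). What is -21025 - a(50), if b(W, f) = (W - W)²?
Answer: -21025 - 5*√2 ≈ -21032.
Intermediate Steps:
b(W, f) = 0 (b(W, f) = 0² = 0)
a(w) = √w (a(w) = √(w + 0) = √w)
-21025 - a(50) = -21025 - √50 = -21025 - 5*√2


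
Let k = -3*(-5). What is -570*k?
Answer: -8550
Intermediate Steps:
k = 15
-570*k = -570*15 = -1*8550 = -8550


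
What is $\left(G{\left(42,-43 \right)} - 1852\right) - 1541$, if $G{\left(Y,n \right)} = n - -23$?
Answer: $-3413$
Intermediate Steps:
$G{\left(Y,n \right)} = 23 + n$ ($G{\left(Y,n \right)} = n + 23 = 23 + n$)
$\left(G{\left(42,-43 \right)} - 1852\right) - 1541 = \left(\left(23 - 43\right) - 1852\right) - 1541 = \left(-20 - 1852\right) - 1541 = -1872 - 1541 = -3413$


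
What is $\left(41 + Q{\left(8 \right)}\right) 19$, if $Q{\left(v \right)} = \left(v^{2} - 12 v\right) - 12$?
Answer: $-57$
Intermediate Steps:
$Q{\left(v \right)} = -12 + v^{2} - 12 v$
$\left(41 + Q{\left(8 \right)}\right) 19 = \left(41 - \left(108 - 64\right)\right) 19 = \left(41 - 44\right) 19 = \left(-3\right) 19 = -57$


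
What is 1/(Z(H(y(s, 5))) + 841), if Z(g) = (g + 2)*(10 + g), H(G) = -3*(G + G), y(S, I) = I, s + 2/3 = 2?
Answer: 1/1401 ≈ 0.00071378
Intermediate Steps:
s = 4/3 (s = -⅔ + 2 = 4/3 ≈ 1.3333)
H(G) = -6*G
Z(g) = (2 + g)*(10 + g)
1/(Z(H(y(s, 5))) + 841) = 1/((20 + (-6*5)² + 12*(-6*5)) + 841) = 1/((20 + (-30)² + 12*(-30)) + 841) = 1/((20 + 900 - 360) + 841) = 1/(560 + 841) = 1/1401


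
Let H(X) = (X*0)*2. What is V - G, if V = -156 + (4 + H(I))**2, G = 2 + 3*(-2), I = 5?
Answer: -136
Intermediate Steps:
G = -4 (G = 2 - 6 = -4)
H(X) = 0 (H(X) = 0*2 = 0)
V = -140 (V = -156 + (4 + 0)**2 = -156 + 4**2 = -156 + 16 = -140)
V - G = -140 - 1*(-4) = -140 + 4 = -136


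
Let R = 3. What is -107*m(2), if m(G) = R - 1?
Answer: -214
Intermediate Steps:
m(G) = 2 (m(G) = 3 - 1 = 2)
-107*m(2) = -107*2 = -214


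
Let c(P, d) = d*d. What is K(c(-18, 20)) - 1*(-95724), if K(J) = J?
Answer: 96124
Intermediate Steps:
c(P, d) = d**2
K(c(-18, 20)) - 1*(-95724) = 20**2 - 1*(-95724) = 400 + 95724 = 96124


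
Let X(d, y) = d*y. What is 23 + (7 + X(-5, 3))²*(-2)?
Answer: -105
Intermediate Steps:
23 + (7 + X(-5, 3))²*(-2) = 23 + (7 - 5*3)²*(-2) = 23 + (7 - 15)²*(-2) = 23 + (-8)²*(-2) = 23 + 64*(-2) = 23 - 128 = -105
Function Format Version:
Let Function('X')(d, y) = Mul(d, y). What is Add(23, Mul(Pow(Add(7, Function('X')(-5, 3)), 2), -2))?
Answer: -105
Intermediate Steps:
Add(23, Mul(Pow(Add(7, Function('X')(-5, 3)), 2), -2)) = Add(23, Mul(Pow(Add(7, Mul(-5, 3)), 2), -2)) = Add(23, Mul(Pow(Add(7, -15), 2), -2)) = Add(23, Mul(Pow(-8, 2), -2)) = Add(23, Mul(64, -2)) = Add(23, -128) = -105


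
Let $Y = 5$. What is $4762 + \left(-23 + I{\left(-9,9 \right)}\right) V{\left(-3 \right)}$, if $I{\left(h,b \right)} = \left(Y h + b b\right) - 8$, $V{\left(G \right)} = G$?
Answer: $4747$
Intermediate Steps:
$I{\left(h,b \right)} = -8 + b^{2} + 5 h$ ($I{\left(h,b \right)} = \left(5 h + b b\right) - 8 = \left(5 h + b^{2}\right) - 8 = \left(b^{2} + 5 h\right) - 8 = -8 + b^{2} + 5 h$)
$4762 + \left(-23 + I{\left(-9,9 \right)}\right) V{\left(-3 \right)} = 4762 + \left(-23 + \left(-8 + 9^{2} + 5 \left(-9\right)\right)\right) \left(-3\right) = 4762 + \left(-23 - -28\right) \left(-3\right) = 4762 + \left(-23 + 28\right) \left(-3\right) = 4762 + 5 \left(-3\right) = 4762 - 15 = 4747$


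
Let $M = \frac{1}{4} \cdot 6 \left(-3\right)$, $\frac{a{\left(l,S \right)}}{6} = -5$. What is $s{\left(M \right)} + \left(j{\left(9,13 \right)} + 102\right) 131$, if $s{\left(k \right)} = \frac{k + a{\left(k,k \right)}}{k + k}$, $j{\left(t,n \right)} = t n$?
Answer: $\frac{172157}{6} \approx 28693.0$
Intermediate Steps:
$a{\left(l,S \right)} = -30$ ($a{\left(l,S \right)} = 6 \left(-5\right) = -30$)
$j{\left(t,n \right)} = n t$
$M = - \frac{9}{2}$ ($M = \frac{1}{4} \cdot 6 \left(-3\right) = \frac{3}{2} \left(-3\right) = - \frac{9}{2} \approx -4.5$)
$s{\left(k \right)} = \frac{-30 + k}{2 k}$ ($s{\left(k \right)} = \frac{k - 30}{k + k} = \frac{-30 + k}{2 k}$)
$s{\left(M \right)} + \left(j{\left(9,13 \right)} + 102\right) 131 = \frac{-30 - \frac{9}{2}}{2 \left(- \frac{9}{2}\right)} + \left(13 \cdot 9 + 102\right) 131 = \frac{1}{2} \left(- \frac{2}{9}\right) \left(- \frac{69}{2}\right) + \left(117 + 102\right) 131 = \frac{23}{6} + 219 \cdot 131 = \frac{23}{6} + 28689 = \frac{172157}{6}$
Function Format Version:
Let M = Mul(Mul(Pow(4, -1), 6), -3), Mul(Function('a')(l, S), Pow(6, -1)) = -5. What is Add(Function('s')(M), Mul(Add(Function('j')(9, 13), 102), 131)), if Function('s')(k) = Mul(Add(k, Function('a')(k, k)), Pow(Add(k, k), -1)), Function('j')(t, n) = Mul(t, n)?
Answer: Rational(172157, 6) ≈ 28693.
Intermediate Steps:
Function('a')(l, S) = -30 (Function('a')(l, S) = Mul(6, -5) = -30)
Function('j')(t, n) = Mul(n, t)
M = Rational(-9, 2) (M = Mul(Mul(Rational(1, 4), 6), -3) = Mul(Rational(3, 2), -3) = Rational(-9, 2) ≈ -4.5000)
Function('s')(k) = Mul(Rational(1, 2), Pow(k, -1), Add(-30, k)) (Function('s')(k) = Mul(Add(k, -30), Pow(Add(k, k), -1)) = Mul(Add(-30, k), Pow(Mul(2, k), -1)) = Mul(Add(-30, k), Mul(Rational(1, 2), Pow(k, -1))) = Mul(Rational(1, 2), Pow(k, -1), Add(-30, k)))
Add(Function('s')(M), Mul(Add(Function('j')(9, 13), 102), 131)) = Add(Mul(Rational(1, 2), Pow(Rational(-9, 2), -1), Add(-30, Rational(-9, 2))), Mul(Add(Mul(13, 9), 102), 131)) = Add(Mul(Rational(1, 2), Rational(-2, 9), Rational(-69, 2)), Mul(Add(117, 102), 131)) = Add(Rational(23, 6), Mul(219, 131)) = Add(Rational(23, 6), 28689) = Rational(172157, 6)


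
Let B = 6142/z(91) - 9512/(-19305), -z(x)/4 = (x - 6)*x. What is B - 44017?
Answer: -202238716261/4594590 ≈ -44017.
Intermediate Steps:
z(x) = -4*x*(-6 + x) (z(x) = -4*(x - 6)*x = -4*(-6 + x)*x = -4*x*(-6 + x))
B = 1351769/4594590 (B = 6142/((4*91*(6 - 1*91))) - 9512/(-19305) = 6142/((4*91*(6 - 91))) - 9512*(-1/19305) = 6142/((4*91*(-85))) + 9512/19305 = 6142/(-30940) + 9512/19305 = 6142*(-1/30940) + 9512/19305 = -3071/15470 + 9512/19305 = 1351769/4594590 ≈ 0.29421)
B - 44017 = 1351769/4594590 - 44017 = -202238716261/4594590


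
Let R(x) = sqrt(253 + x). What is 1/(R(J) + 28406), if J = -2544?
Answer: 28406/806903127 - I*sqrt(2291)/806903127 ≈ 3.5204e-5 - 5.9319e-8*I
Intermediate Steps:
1/(R(J) + 28406) = 1/(sqrt(253 - 2544) + 28406) = 1/(sqrt(-2291) + 28406) = 1/(I*sqrt(2291) + 28406) = 1/(28406 + I*sqrt(2291))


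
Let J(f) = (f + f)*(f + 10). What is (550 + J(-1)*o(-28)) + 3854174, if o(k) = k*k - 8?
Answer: 3840756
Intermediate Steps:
o(k) = -8 + k**2 (o(k) = k**2 - 8 = -8 + k**2)
J(f) = 2*f*(10 + f) (J(f) = (2*f)*(10 + f) = 2*f*(10 + f))
(550 + J(-1)*o(-28)) + 3854174 = (550 + (2*(-1)*(10 - 1))*(-8 + (-28)**2)) + 3854174 = (550 + (2*(-1)*9)*(-8 + 784)) + 3854174 = (550 - 18*776) + 3854174 = (550 - 13968) + 3854174 = -13418 + 3854174 = 3840756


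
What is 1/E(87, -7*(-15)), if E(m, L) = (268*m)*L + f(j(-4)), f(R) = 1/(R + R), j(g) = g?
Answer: 8/19585439 ≈ 4.0847e-7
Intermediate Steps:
f(R) = 1/(2*R)
E(m, L) = -⅛ + 268*L*m (E(m, L) = (268*m)*L + (½)/(-4) = 268*L*m + (½)*(-¼) = 268*L*m - ⅛ = -⅛ + 268*L*m)
1/E(87, -7*(-15)) = 1/(-⅛ + 268*(-7*(-15))*87) = 1/(-⅛ + 268*105*87) = 1/(-⅛ + 2448180) = 1/(19585439/8) = 8/19585439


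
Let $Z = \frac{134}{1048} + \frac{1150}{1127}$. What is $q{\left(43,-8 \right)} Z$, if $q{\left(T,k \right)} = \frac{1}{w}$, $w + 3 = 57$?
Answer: $\frac{29483}{1386504} \approx 0.021264$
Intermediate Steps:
$w = 54$ ($w = -3 + 57 = 54$)
$q{\left(T,k \right)} = \frac{1}{54}$
$Z = \frac{29483}{25676}$ ($Z = 134 \cdot \frac{1}{1048} + 1150 \cdot \frac{1}{1127} = \frac{67}{524} + \frac{50}{49} = \frac{29483}{25676} \approx 1.1483$)
$q{\left(43,-8 \right)} Z = \frac{1}{54} \cdot \frac{29483}{25676} = \frac{29483}{1386504}$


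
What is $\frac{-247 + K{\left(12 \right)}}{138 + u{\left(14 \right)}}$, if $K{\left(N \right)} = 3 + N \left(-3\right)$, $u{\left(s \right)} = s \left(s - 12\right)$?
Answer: $- \frac{140}{83} \approx -1.6867$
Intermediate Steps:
$u{\left(s \right)} = s \left(-12 + s\right)$
$K{\left(N \right)} = 3 - 3 N$
$\frac{-247 + K{\left(12 \right)}}{138 + u{\left(14 \right)}} = \frac{-247 + \left(3 - 36\right)}{138 + 14 \left(-12 + 14\right)} = \frac{-247 + \left(3 - 36\right)}{138 + 14 \cdot 2} = \frac{-247 - 33}{138 + 28} = - \frac{280}{166} = \left(-280\right) \frac{1}{166} = - \frac{140}{83}$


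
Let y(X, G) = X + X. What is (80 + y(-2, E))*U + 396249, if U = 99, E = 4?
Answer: 403773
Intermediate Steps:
y(X, G) = 2*X
(80 + y(-2, E))*U + 396249 = (80 + 2*(-2))*99 + 396249 = (80 - 4)*99 + 396249 = 76*99 + 396249 = 7524 + 396249 = 403773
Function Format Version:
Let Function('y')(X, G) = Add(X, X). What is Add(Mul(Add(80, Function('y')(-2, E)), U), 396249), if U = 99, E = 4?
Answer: 403773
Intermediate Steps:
Function('y')(X, G) = Mul(2, X)
Add(Mul(Add(80, Function('y')(-2, E)), U), 396249) = Add(Mul(Add(80, Mul(2, -2)), 99), 396249) = Add(Mul(Add(80, -4), 99), 396249) = Add(Mul(76, 99), 396249) = Add(7524, 396249) = 403773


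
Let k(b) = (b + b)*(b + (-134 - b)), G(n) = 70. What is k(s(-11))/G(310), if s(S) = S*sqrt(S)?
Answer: 1474*I*sqrt(11)/35 ≈ 139.68*I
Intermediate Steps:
s(S) = S**(3/2)
k(b) = -268*b (k(b) = (2*b)*(-134) = -268*b)
k(s(-11))/G(310) = -(-2948)*I*sqrt(11)/70 = -(-2948)*I*sqrt(11)*(1/70) = (2948*I*sqrt(11))*(1/70) = 1474*I*sqrt(11)/35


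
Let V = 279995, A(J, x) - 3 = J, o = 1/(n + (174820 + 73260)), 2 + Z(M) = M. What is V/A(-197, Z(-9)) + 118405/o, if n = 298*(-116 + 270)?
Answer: 6752704124045/194 ≈ 3.4808e+10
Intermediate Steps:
Z(M) = -2 + M
n = 45892 (n = 298*154 = 45892)
o = 1/293972 (o = 1/(45892 + (174820 + 73260)) = 1/(45892 + 248080) = 1/293972 ≈ 3.4017e-6)
A(J, x) = 3 + J
V/A(-197, Z(-9)) + 118405/o = 279995/(3 - 197) + 118405/(1/293972) = 279995/(-194) + 118405*293972 = 279995*(-1/194) + 34807754660 = -279995/194 + 34807754660 = 6752704124045/194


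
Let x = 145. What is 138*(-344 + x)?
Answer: -27462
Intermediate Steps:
138*(-344 + x) = 138*(-344 + 145) = 138*(-199) = -27462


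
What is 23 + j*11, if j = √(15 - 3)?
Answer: 23 + 22*√3 ≈ 61.105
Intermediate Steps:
j = 2*√3 (j = √12 = 2*√3 ≈ 3.4641)
23 + j*11 = 23 + (2*√3)*11 = 23 + 22*√3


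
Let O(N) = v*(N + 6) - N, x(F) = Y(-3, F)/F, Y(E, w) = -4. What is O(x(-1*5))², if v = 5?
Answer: 27556/25 ≈ 1102.2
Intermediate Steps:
x(F) = -4/F
O(N) = 30 + 4*N (O(N) = 5*(N + 6) - N = 5*(6 + N) - N = (30 + 5*N) - N = 30 + 4*N)
O(x(-1*5))² = (30 + 4*(-4/((-1*5))))² = (30 + 4*(-4/(-5)))² = (30 + 4*(-4*(-⅕)))² = (30 + 4*(⅘))² = (30 + 16/5)² = (166/5)² = 27556/25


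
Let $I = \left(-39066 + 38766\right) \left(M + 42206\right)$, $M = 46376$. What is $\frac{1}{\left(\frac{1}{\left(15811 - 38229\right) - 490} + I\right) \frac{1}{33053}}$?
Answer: $- \frac{757178124}{608770936801} \approx -0.0012438$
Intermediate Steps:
$I = -26574600$ ($I = \left(-39066 + 38766\right) \left(46376 + 42206\right) = \left(-300\right) 88582 = -26574600$)
$\frac{1}{\left(\frac{1}{\left(15811 - 38229\right) - 490} + I\right) \frac{1}{33053}} = \frac{1}{\left(\frac{1}{\left(15811 - 38229\right) - 490} - 26574600\right) \frac{1}{33053}} = \frac{\frac{1}{\frac{1}{33053}}}{\frac{1}{-22418 - 490} - 26574600} = \frac{1}{\frac{1}{-22908} - 26574600} \cdot 33053 = \frac{1}{- \frac{1}{22908} - 26574600} \cdot 33053 = \frac{1}{- \frac{608770936801}{22908}} \cdot 33053 = \left(- \frac{22908}{608770936801}\right) 33053 = - \frac{757178124}{608770936801}$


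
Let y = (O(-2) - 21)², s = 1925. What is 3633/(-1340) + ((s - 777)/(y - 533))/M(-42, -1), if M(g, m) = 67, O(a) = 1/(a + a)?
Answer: -5101159/1746020 ≈ -2.9216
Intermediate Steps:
O(a) = 1/(2*a)
y = 7225/16 (y = ((½)/(-2) - 21)² = ((½)*(-½) - 21)² = (-¼ - 21)² = (-85/4)² = 7225/16 ≈ 451.56)
3633/(-1340) + ((s - 777)/(y - 533))/M(-42, -1) = 3633/(-1340) + ((1925 - 777)/(7225/16 - 533))/67 = 3633*(-1/1340) + (1148/(-1303/16))*(1/67) = -3633/1340 + (1148*(-16/1303))*(1/67) = -3633/1340 - 18368/1303*1/67 = -3633/1340 - 18368/87301 = -5101159/1746020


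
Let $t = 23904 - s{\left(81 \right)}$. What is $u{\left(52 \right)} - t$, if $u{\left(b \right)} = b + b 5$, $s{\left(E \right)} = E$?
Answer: $-23511$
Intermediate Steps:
$u{\left(b \right)} = 6 b$ ($u{\left(b \right)} = b + 5 b = 6 b$)
$t = 23823$ ($t = 23904 - 81 = 23823$)
$u{\left(52 \right)} - t = 6 \cdot 52 - 23823 = 312 - 23823 = -23511$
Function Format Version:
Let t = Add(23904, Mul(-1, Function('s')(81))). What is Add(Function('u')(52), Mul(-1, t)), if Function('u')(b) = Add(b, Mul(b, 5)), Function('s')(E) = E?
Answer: -23511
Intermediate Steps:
Function('u')(b) = Mul(6, b) (Function('u')(b) = Add(b, Mul(5, b)) = Mul(6, b))
t = 23823 (t = Add(23904, Mul(-1, 81)) = Add(23904, -81) = 23823)
Add(Function('u')(52), Mul(-1, t)) = Add(Mul(6, 52), Mul(-1, 23823)) = Add(312, -23823) = -23511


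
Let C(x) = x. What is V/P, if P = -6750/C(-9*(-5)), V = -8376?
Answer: 1396/25 ≈ 55.840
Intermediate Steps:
P = -150 (P = -6750/((-9*(-5))) = -6750/45 = -6750*1/45 = -150)
V/P = -8376/(-150) = -8376*(-1/150) = 1396/25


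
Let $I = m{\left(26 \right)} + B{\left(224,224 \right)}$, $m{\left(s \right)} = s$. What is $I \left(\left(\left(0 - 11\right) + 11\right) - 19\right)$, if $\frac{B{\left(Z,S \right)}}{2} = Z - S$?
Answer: $-494$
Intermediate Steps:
$B{\left(Z,S \right)} = - 2 S + 2 Z$ ($B{\left(Z,S \right)} = 2 \left(Z - S\right) = - 2 S + 2 Z$)
$I = 26$ ($I = 26 + \left(\left(-2\right) 224 + 2 \cdot 224\right) = 26 + \left(-448 + 448\right) = 26 + 0 = 26$)
$I \left(\left(\left(0 - 11\right) + 11\right) - 19\right) = 26 \left(\left(\left(0 - 11\right) + 11\right) - 19\right) = 26 \left(\left(-11 + 11\right) - 19\right) = 26 \left(0 - 19\right) = 26 \left(-19\right) = -494$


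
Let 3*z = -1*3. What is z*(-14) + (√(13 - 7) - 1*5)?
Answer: 9 + √6 ≈ 11.449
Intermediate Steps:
z = -1 (z = (-1*3)/3 = (⅓)*(-3) = -1)
z*(-14) + (√(13 - 7) - 1*5) = -1*(-14) + (√(13 - 7) - 1*5) = 14 + (√6 - 5) = 14 + (-5 + √6) = 9 + √6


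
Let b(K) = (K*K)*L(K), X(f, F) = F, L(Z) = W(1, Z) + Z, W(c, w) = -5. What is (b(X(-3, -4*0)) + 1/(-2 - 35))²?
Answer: 1/1369 ≈ 0.00073046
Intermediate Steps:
L(Z) = -5 + Z
b(K) = K²*(-5 + K) (b(K) = (K*K)*(-5 + K) = K²*(-5 + K))
(b(X(-3, -4*0)) + 1/(-2 - 35))² = ((-4*0)²*(-5 - 4*0) + 1/(-2 - 35))² = (0²*(-5 + 0) + 1/(-37))² = (0*(-5) - 1/37)² = (0 - 1/37)² = (-1/37)² = 1/1369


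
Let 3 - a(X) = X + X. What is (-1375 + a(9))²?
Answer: 1932100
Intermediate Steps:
a(X) = 3 - 2*X (a(X) = 3 - (X + X) = 3 - 2*X)
(-1375 + a(9))² = (-1375 + (3 - 2*9))² = (-1375 + (3 - 18))² = (-1375 - 15)² = (-1390)² = 1932100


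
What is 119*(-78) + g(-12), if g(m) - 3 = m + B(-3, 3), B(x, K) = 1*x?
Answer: -9294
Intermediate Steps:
B(x, K) = x
g(m) = m (g(m) = 3 + (m - 3) = 3 + (-3 + m) = m)
119*(-78) + g(-12) = 119*(-78) - 12 = -9282 - 12 = -9294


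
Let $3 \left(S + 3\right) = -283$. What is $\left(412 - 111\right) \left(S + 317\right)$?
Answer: $\frac{198359}{3} \approx 66120.0$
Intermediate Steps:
$S = - \frac{292}{3}$ ($S = -3 + \frac{1}{3} \left(-283\right) = -3 - \frac{283}{3} = - \frac{292}{3} \approx -97.333$)
$\left(412 - 111\right) \left(S + 317\right) = \left(412 - 111\right) \left(- \frac{292}{3} + 317\right) = 301 \cdot \frac{659}{3} = \frac{198359}{3}$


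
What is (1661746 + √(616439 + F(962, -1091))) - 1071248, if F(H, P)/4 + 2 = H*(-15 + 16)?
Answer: 590498 + √620279 ≈ 5.9129e+5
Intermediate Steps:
F(H, P) = -8 + 4*H (F(H, P) = -8 + 4*(H*(-15 + 16)) = -8 + 4*(H*1) = -8 + 4*H)
(1661746 + √(616439 + F(962, -1091))) - 1071248 = (1661746 + √(616439 + (-8 + 4*962))) - 1071248 = (1661746 + √(616439 + (-8 + 3848))) - 1071248 = (1661746 + √(616439 + 3840)) - 1071248 = (1661746 + √620279) - 1071248 = 590498 + √620279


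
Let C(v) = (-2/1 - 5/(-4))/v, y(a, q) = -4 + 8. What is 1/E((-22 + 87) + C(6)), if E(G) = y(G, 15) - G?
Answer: -8/487 ≈ -0.016427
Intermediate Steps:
y(a, q) = 4
C(v) = -3/(4*v) (C(v) = (-2*1 - 5*(-¼))/v = (-2 + 5/4)/v = -3/(4*v))
E(G) = 4 - G
1/E((-22 + 87) + C(6)) = 1/(4 - ((-22 + 87) - ¾/6)) = 1/(4 - (65 - ¾*⅙)) = 1/(4 - (65 - ⅛)) = 1/(4 - 1*519/8) = 1/(4 - 519/8) = 1/(-487/8) = -8/487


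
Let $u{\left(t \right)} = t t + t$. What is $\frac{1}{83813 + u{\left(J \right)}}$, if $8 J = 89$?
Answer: $\frac{64}{5372665} \approx 1.1912 \cdot 10^{-5}$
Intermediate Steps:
$J = \frac{89}{8}$ ($J = \frac{1}{8} \cdot 89 = \frac{89}{8} \approx 11.125$)
$u{\left(t \right)} = t + t^{2}$ ($u{\left(t \right)} = t^{2} + t = t + t^{2}$)
$\frac{1}{83813 + u{\left(J \right)}} = \frac{1}{83813 + \frac{89 \left(1 + \frac{89}{8}\right)}{8}} = \frac{1}{83813 + \frac{89}{8} \cdot \frac{97}{8}} = \frac{1}{83813 + \frac{8633}{64}} = \frac{1}{\frac{5372665}{64}} = \frac{64}{5372665}$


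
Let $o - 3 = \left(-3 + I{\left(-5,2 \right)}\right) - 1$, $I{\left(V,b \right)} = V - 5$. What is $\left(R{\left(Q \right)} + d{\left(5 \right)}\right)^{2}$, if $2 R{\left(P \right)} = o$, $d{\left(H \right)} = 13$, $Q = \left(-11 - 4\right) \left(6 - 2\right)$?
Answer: $\frac{225}{4} \approx 56.25$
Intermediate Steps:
$I{\left(V,b \right)} = -5 + V$
$Q = -60$ ($Q = \left(-15\right) 4 = -60$)
$o = -11$ ($o = 3 - 14 = -11$)
$R{\left(P \right)} = - \frac{11}{2}$ ($R{\left(P \right)} = \frac{1}{2} \left(-11\right) = - \frac{11}{2}$)
$\left(R{\left(Q \right)} + d{\left(5 \right)}\right)^{2} = \left(- \frac{11}{2} + 13\right)^{2} = \left(\frac{15}{2}\right)^{2} = \frac{225}{4}$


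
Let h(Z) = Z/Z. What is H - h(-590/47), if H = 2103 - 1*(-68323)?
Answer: 70425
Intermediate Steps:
h(Z) = 1
H = 70426 (H = 2103 + 68323 = 70426)
H - h(-590/47) = 70426 - 1*1 = 70426 - 1 = 70425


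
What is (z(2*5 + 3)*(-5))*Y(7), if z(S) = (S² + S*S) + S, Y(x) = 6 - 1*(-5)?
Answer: -19305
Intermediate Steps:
Y(x) = 11 (Y(x) = 6 + 5 = 11)
z(S) = S + 2*S² (z(S) = (S² + S²) + S = 2*S² + S = S + 2*S²)
(z(2*5 + 3)*(-5))*Y(7) = (((2*5 + 3)*(1 + 2*(2*5 + 3)))*(-5))*11 = (((10 + 3)*(1 + 2*(10 + 3)))*(-5))*11 = ((13*(1 + 2*13))*(-5))*11 = ((13*(1 + 26))*(-5))*11 = ((13*27)*(-5))*11 = (351*(-5))*11 = -1755*11 = -19305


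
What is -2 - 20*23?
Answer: -462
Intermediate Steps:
-2 - 20*23 = -2 - 460 = -462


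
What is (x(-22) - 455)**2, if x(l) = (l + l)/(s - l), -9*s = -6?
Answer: 60341824/289 ≈ 2.0880e+5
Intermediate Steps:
s = 2/3 (s = -1/9*(-6) = 2/3 ≈ 0.66667)
x(l) = 2*l/(2/3 - l) (x(l) = (l + l)/(2/3 - l) = (2*l)/(2/3 - l) = 2*l/(2/3 - l))
(x(-22) - 455)**2 = (-6*(-22)/(-2 + 3*(-22)) - 455)**2 = (-6*(-22)/(-2 - 66) - 455)**2 = (-6*(-22)/(-68) - 455)**2 = (-6*(-22)*(-1/68) - 455)**2 = (-33/17 - 455)**2 = (-7768/17)**2 = 60341824/289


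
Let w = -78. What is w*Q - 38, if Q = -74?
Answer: 5734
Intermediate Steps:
w*Q - 38 = -78*(-74) - 38 = 5772 - 38 = 5734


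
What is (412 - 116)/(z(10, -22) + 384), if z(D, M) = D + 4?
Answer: 148/199 ≈ 0.74372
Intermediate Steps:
z(D, M) = 4 + D
(412 - 116)/(z(10, -22) + 384) = (412 - 116)/((4 + 10) + 384) = 296/(14 + 384) = 296/398 = 296*(1/398) = 148/199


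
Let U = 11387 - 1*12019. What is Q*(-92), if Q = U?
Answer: 58144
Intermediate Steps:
U = -632 (U = 11387 - 12019 = -632)
Q = -632
Q*(-92) = -632*(-92) = 58144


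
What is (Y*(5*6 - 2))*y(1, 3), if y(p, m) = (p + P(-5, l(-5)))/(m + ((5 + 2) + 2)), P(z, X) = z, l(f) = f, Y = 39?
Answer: -364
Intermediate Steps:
y(p, m) = (-5 + p)/(9 + m) (y(p, m) = (p - 5)/(m + ((5 + 2) + 2)) = (-5 + p)/(m + (7 + 2)) = (-5 + p)/(m + 9) = (-5 + p)/(9 + m))
(Y*(5*6 - 2))*y(1, 3) = (39*(5*6 - 2))*((-5 + 1)/(9 + 3)) = (39*(30 - 2))*(-4/12) = (39*28)*((1/12)*(-4)) = 1092*(-⅓) = -364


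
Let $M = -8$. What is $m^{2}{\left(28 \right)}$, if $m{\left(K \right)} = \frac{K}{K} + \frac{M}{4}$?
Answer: $1$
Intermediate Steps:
$m{\left(K \right)} = -1$ ($m{\left(K \right)} = \frac{K}{K} - \frac{8}{4} = 1 - 2 = -1$)
$m^{2}{\left(28 \right)} = \left(-1\right)^{2} = 1$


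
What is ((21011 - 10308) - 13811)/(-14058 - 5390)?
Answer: 777/4862 ≈ 0.15981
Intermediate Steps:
((21011 - 10308) - 13811)/(-14058 - 5390) = (10703 - 13811)/(-19448) = -3108*(-1/19448) = 777/4862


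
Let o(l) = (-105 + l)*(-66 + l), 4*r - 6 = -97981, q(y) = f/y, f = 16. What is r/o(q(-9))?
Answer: -1587195/468968 ≈ -3.3844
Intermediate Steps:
q(y) = 16/y
r = -97975/4 (r = 3/2 + (¼)*(-97981) = 3/2 - 97981/4 = -97975/4 ≈ -24494.)
r/o(q(-9)) = -97975/(4*(6930 + (16/(-9))² - 2736/(-9))) = -97975/(4*(6930 + (16*(-⅑))² - 2736*(-1)/9)) = -97975/(4*(6930 + (-16/9)² - 171*(-16/9))) = -97975/(4*(6930 + 256/81 + 304)) = -97975/(4*586210/81) = -97975/4*81/586210 = -1587195/468968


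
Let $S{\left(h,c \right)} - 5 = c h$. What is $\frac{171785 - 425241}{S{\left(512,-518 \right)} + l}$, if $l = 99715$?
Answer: $\frac{31682}{20687} \approx 1.5315$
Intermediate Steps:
$S{\left(h,c \right)} = 5 + c h$
$\frac{171785 - 425241}{S{\left(512,-518 \right)} + l} = \frac{171785 - 425241}{\left(5 - 265216\right) + 99715} = - \frac{253456}{\left(5 - 265216\right) + 99715} = - \frac{253456}{-265211 + 99715} = - \frac{253456}{-165496} = \left(-253456\right) \left(- \frac{1}{165496}\right) = \frac{31682}{20687}$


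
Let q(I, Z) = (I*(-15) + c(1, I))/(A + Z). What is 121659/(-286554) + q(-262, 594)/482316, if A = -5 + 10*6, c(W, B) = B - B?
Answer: -528902072488/1245805789063 ≈ -0.42455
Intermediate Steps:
c(W, B) = 0
A = 55 (A = -5 + 60 = 55)
q(I, Z) = -15*I/(55 + Z) (q(I, Z) = (I*(-15) + 0)/(55 + Z) = (-15*I + 0)/(55 + Z) = (-15*I)/(55 + Z) = -15*I/(55 + Z))
121659/(-286554) + q(-262, 594)/482316 = 121659/(-286554) - 15*(-262)/(55 + 594)/482316 = 121659*(-1/286554) - 15*(-262)/649*(1/482316) = -40553/95518 - 15*(-262)*1/649*(1/482316) = -40553/95518 + (3930/649)*(1/482316) = -40553/95518 + 655/52170514 = -528902072488/1245805789063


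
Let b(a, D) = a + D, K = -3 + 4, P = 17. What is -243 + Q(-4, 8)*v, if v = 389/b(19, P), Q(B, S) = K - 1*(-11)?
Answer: -340/3 ≈ -113.33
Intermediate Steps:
K = 1
b(a, D) = D + a
Q(B, S) = 12 (Q(B, S) = 1 - 1*(-11) = 1 + 11 = 12)
v = 389/36 (v = 389/(17 + 19) = 389/36 ≈ 10.806)
-243 + Q(-4, 8)*v = -243 + 12*(389/36) = -243 + 389/3 = -340/3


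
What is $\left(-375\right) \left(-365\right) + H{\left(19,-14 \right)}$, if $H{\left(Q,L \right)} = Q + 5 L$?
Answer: $136824$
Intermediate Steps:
$\left(-375\right) \left(-365\right) + H{\left(19,-14 \right)} = \left(-375\right) \left(-365\right) + \left(19 + 5 \left(-14\right)\right) = 136875 + \left(19 - 70\right) = 136875 - 51 = 136824$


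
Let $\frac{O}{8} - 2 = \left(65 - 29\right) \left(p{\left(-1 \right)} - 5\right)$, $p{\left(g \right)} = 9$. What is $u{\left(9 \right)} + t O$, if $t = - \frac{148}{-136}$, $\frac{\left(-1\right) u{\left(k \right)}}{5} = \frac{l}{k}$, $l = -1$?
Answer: $\frac{194557}{153} \approx 1271.6$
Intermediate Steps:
$u{\left(k \right)} = \frac{5}{k}$ ($u{\left(k \right)} = - 5 \left(- \frac{1}{k}\right) = \frac{5}{k}$)
$O = 1168$ ($O = 16 + 8 \left(65 - 29\right) \left(9 - 5\right) = 16 + 8 \cdot 36 \cdot 4 = 16 + 8 \cdot 144 = 16 + 1152 = 1168$)
$t = \frac{37}{34}$ ($t = \left(-148\right) \left(- \frac{1}{136}\right) = \frac{37}{34} \approx 1.0882$)
$u{\left(9 \right)} + t O = \frac{5}{9} + \frac{37}{34} \cdot 1168 = 5 \cdot \frac{1}{9} + \frac{21608}{17} = \frac{5}{9} + \frac{21608}{17} = \frac{194557}{153}$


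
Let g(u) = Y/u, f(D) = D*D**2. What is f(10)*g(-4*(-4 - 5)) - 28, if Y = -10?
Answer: -2752/9 ≈ -305.78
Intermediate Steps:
f(D) = D**3
g(u) = -10/u
f(10)*g(-4*(-4 - 5)) - 28 = 10**3*(-10*(-1/(4*(-4 - 5)))) - 28 = 1000*(-10/((-4*(-9)))) - 28 = 1000*(-10/36) - 28 = 1000*(-10*1/36) - 28 = 1000*(-5/18) - 28 = -2500/9 - 28 = -2752/9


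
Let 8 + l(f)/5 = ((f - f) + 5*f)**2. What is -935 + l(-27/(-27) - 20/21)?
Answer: -429850/441 ≈ -974.72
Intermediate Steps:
l(f) = -40 + 125*f**2 (l(f) = -40 + 5*((f - f) + 5*f)**2 = -40 + 5*(0 + 5*f)**2 = -40 + 5*(5*f)**2 = -40 + 5*(25*f**2) = -40 + 125*f**2)
-935 + l(-27/(-27) - 20/21) = -935 + (-40 + 125*(-27/(-27) - 20/21)**2) = -935 + (-40 + 125*(-27*(-1/27) - 20*1/21)**2) = -935 + (-40 + 125*(1 - 20/21)**2) = -935 + (-40 + 125*(1/21)**2) = -935 + (-40 + 125*(1/441)) = -935 + (-40 + 125/441) = -935 - 17515/441 = -429850/441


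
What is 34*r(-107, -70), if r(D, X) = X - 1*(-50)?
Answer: -680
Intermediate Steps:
r(D, X) = 50 + X (r(D, X) = X + 50 = 50 + X)
34*r(-107, -70) = 34*(50 - 70) = 34*(-20) = -680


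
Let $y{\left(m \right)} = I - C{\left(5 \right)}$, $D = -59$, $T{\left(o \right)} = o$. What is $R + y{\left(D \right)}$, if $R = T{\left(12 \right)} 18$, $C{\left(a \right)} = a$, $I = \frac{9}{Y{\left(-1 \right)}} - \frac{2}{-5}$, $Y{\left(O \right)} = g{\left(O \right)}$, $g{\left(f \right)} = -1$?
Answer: $\frac{1012}{5} \approx 202.4$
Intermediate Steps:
$Y{\left(O \right)} = -1$
$I = - \frac{43}{5}$ ($I = \frac{9}{-1} - \frac{2}{-5} = 9 \left(-1\right) - - \frac{2}{5} = -9 + \frac{2}{5} = - \frac{43}{5} \approx -8.6$)
$y{\left(m \right)} = - \frac{68}{5}$ ($y{\left(m \right)} = - \frac{43}{5} - 5 = - \frac{68}{5}$)
$R = 216$ ($R = 12 \cdot 18 = 216$)
$R + y{\left(D \right)} = 216 - \frac{68}{5} = \frac{1012}{5}$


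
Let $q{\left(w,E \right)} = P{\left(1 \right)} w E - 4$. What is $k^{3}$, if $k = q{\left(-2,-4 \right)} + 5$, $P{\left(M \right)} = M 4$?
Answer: $35937$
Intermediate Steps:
$P{\left(M \right)} = 4 M$
$q{\left(w,E \right)} = -4 + 4 E w$ ($q{\left(w,E \right)} = 4 \cdot 1 w E - 4 = 4 w E - 4 = 4 E w - 4 = -4 + 4 E w$)
$k = 33$ ($k = \left(-4 + 4 \left(-4\right) \left(-2\right)\right) + 5 = \left(-4 + 32\right) + 5 = 28 + 5 = 33$)
$k^{3} = 33^{3} = 35937$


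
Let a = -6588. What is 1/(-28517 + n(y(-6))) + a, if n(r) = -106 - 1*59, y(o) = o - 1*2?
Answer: -188957017/28682 ≈ -6588.0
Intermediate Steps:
y(o) = -2 + o (y(o) = o - 2 = -2 + o)
n(r) = -165 (n(r) = -106 - 59 = -165)
1/(-28517 + n(y(-6))) + a = 1/(-28517 - 165) - 6588 = 1/(-28682) - 6588 = -1/28682 - 6588 = -188957017/28682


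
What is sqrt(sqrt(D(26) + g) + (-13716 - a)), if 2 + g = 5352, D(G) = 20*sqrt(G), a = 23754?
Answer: sqrt(-37470 + sqrt(10)*sqrt(535 + 2*sqrt(26))) ≈ 193.38*I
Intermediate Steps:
g = 5350 (g = -2 + 5352 = 5350)
sqrt(sqrt(D(26) + g) + (-13716 - a)) = sqrt(sqrt(20*sqrt(26) + 5350) + (-13716 - 1*23754)) = sqrt(sqrt(5350 + 20*sqrt(26)) + (-13716 - 23754)) = sqrt(sqrt(5350 + 20*sqrt(26)) - 37470) = sqrt(-37470 + sqrt(5350 + 20*sqrt(26)))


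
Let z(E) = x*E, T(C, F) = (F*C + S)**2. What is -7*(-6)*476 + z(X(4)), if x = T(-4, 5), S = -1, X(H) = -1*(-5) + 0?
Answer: 22197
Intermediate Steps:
X(H) = 5 (X(H) = 5 + 0 = 5)
T(C, F) = (-1 + C*F)**2 (T(C, F) = (F*C - 1)**2 = (C*F - 1)**2 = (-1 + C*F)**2)
x = 441 (x = (-1 - 4*5)**2 = (-1 - 20)**2 = (-21)**2 = 441)
z(E) = 441*E
-7*(-6)*476 + z(X(4)) = -7*(-6)*476 + 441*5 = 42*476 + 2205 = 19992 + 2205 = 22197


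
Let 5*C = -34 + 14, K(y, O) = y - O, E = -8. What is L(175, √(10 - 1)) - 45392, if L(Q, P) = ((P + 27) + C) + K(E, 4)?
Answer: -45378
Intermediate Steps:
C = -4 (C = (-34 + 14)/5 = (⅕)*(-20) = -4)
L(Q, P) = 11 + P (L(Q, P) = ((P + 27) - 4) + (-8 - 1*4) = ((27 + P) - 4) + (-8 - 4) = (23 + P) - 12 = 11 + P)
L(175, √(10 - 1)) - 45392 = (11 + √(10 - 1)) - 45392 = (11 + √9) - 45392 = (11 + 3) - 45392 = 14 - 45392 = -45378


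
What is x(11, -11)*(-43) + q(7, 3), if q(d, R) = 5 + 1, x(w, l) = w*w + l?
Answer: -4724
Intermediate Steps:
x(w, l) = l + w**2 (x(w, l) = w**2 + l = l + w**2)
q(d, R) = 6
x(11, -11)*(-43) + q(7, 3) = (-11 + 11**2)*(-43) + 6 = (-11 + 121)*(-43) + 6 = 110*(-43) + 6 = -4730 + 6 = -4724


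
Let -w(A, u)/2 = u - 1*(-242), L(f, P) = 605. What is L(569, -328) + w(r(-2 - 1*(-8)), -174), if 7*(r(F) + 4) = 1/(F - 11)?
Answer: 469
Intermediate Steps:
r(F) = -4 + 1/(7*(-11 + F)) (r(F) = -4 + 1/(7*(F - 11)) = -4 + 1/(7*(-11 + F)))
w(A, u) = -484 - 2*u (w(A, u) = -2*(u - 1*(-242)) = -2*(u + 242) = -2*(242 + u) = -484 - 2*u)
L(569, -328) + w(r(-2 - 1*(-8)), -174) = 605 + (-484 - 2*(-174)) = 605 + (-484 + 348) = 605 - 136 = 469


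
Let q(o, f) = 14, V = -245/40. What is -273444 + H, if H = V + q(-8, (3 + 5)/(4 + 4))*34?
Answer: -2183793/8 ≈ -2.7297e+5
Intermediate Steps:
V = -49/8 (V = -245*1/40 = -49/8 ≈ -6.1250)
H = 3759/8 (H = -49/8 + 14*34 = -49/8 + 476 = 3759/8 ≈ 469.88)
-273444 + H = -273444 + 3759/8 = -2183793/8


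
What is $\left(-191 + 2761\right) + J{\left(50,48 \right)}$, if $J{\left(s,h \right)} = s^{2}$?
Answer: $5070$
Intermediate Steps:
$\left(-191 + 2761\right) + J{\left(50,48 \right)} = \left(-191 + 2761\right) + 50^{2} = 2570 + 2500 = 5070$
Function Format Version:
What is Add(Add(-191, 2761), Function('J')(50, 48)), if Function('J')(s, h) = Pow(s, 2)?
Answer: 5070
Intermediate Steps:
Add(Add(-191, 2761), Function('J')(50, 48)) = Add(Add(-191, 2761), Pow(50, 2)) = Add(2570, 2500) = 5070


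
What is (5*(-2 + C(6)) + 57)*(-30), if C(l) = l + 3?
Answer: -2760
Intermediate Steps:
C(l) = 3 + l
(5*(-2 + C(6)) + 57)*(-30) = (5*(-2 + (3 + 6)) + 57)*(-30) = (5*(-2 + 9) + 57)*(-30) = (5*7 + 57)*(-30) = (35 + 57)*(-30) = 92*(-30) = -2760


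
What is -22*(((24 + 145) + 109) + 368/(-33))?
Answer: -17612/3 ≈ -5870.7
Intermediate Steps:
-22*(((24 + 145) + 109) + 368/(-33)) = -22*((169 + 109) + 368*(-1/33)) = -22*(278 - 368/33) = -22*8806/33 = -17612/3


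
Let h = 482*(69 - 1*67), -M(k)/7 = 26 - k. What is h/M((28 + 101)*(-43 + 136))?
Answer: 964/83797 ≈ 0.011504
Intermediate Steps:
M(k) = -182 + 7*k (M(k) = -7*(26 - k) = -182 + 7*k)
h = 964 (h = 482*(69 - 67) = 482*2 = 964)
h/M((28 + 101)*(-43 + 136)) = 964/(-182 + 7*((28 + 101)*(-43 + 136))) = 964/(-182 + 7*(129*93)) = 964/(-182 + 7*11997) = 964/(-182 + 83979) = 964/83797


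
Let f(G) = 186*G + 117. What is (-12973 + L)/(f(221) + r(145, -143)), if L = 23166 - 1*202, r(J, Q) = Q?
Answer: 9991/41080 ≈ 0.24321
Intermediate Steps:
f(G) = 117 + 186*G
L = 22964 (L = 23166 - 202 = 22964)
(-12973 + L)/(f(221) + r(145, -143)) = (-12973 + 22964)/((117 + 186*221) - 143) = 9991/((117 + 41106) - 143) = 9991/(41223 - 143) = 9991/41080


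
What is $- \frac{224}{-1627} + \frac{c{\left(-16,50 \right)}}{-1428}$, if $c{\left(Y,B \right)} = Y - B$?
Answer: $\frac{71209}{387226} \approx 0.1839$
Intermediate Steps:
$- \frac{224}{-1627} + \frac{c{\left(-16,50 \right)}}{-1428} = - \frac{224}{-1627} + \frac{-16 - 50}{-1428} = \left(-224\right) \left(- \frac{1}{1627}\right) + \left(-16 - 50\right) \left(- \frac{1}{1428}\right) = \frac{224}{1627} - - \frac{11}{238} = \frac{224}{1627} + \frac{11}{238} = \frac{71209}{387226}$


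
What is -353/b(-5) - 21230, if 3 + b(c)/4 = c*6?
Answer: -2802007/132 ≈ -21227.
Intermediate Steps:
b(c) = -12 + 24*c (b(c) = -12 + 4*(c*6) = -12 + 4*(6*c) = -12 + 24*c)
-353/b(-5) - 21230 = -353/(-12 + 24*(-5)) - 21230 = -353/(-12 - 120) - 21230 = -353/(-132) - 21230 = -353*(-1/132) - 21230 = 353/132 - 21230 = -2802007/132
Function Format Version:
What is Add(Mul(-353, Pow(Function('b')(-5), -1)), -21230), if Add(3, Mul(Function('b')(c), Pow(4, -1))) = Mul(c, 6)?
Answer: Rational(-2802007, 132) ≈ -21227.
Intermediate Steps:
Function('b')(c) = Add(-12, Mul(24, c)) (Function('b')(c) = Add(-12, Mul(4, Mul(c, 6))) = Add(-12, Mul(4, Mul(6, c))) = Add(-12, Mul(24, c)))
Add(Mul(-353, Pow(Function('b')(-5), -1)), -21230) = Add(Mul(-353, Pow(Add(-12, Mul(24, -5)), -1)), -21230) = Add(Mul(-353, Pow(Add(-12, -120), -1)), -21230) = Add(Mul(-353, Pow(-132, -1)), -21230) = Add(Mul(-353, Rational(-1, 132)), -21230) = Add(Rational(353, 132), -21230) = Rational(-2802007, 132)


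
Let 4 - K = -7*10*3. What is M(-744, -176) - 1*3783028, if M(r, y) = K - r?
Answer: -3782070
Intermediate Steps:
K = 214 (K = 4 - (-7*10)*3 = 4 - (-70)*3 = 4 - 1*(-210) = 4 + 210 = 214)
M(r, y) = 214 - r
M(-744, -176) - 1*3783028 = (214 - 1*(-744)) - 1*3783028 = (214 + 744) - 3783028 = 958 - 3783028 = -3782070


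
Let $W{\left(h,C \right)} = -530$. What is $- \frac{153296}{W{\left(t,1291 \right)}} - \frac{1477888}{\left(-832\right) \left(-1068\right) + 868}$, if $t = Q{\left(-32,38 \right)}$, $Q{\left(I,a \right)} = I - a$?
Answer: $\frac{16945615848}{58925665} \approx 287.58$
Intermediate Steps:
$t = -70$ ($t = -32 - 38 = -70$)
$- \frac{153296}{W{\left(t,1291 \right)}} - \frac{1477888}{\left(-832\right) \left(-1068\right) + 868} = - \frac{153296}{-530} - \frac{1477888}{\left(-832\right) \left(-1068\right) + 868} = \left(-153296\right) \left(- \frac{1}{530}\right) - \frac{1477888}{888576 + 868} = \frac{76648}{265} - \frac{1477888}{889444} = \frac{76648}{265} - \frac{369472}{222361} = \frac{16945615848}{58925665}$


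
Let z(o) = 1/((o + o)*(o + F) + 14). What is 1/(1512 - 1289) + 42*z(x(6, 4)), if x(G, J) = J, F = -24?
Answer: -4610/16279 ≈ -0.28319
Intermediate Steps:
z(o) = 1/(14 + 2*o*(-24 + o)) (z(o) = 1/((o + o)*(o - 24) + 14) = 1/((2*o)*(-24 + o) + 14) = 1/(2*o*(-24 + o) + 14) = 1/(14 + 2*o*(-24 + o)))
1/(1512 - 1289) + 42*z(x(6, 4)) = 1/(1512 - 1289) + 42*(1/(2*(7 + 4² - 24*4))) = 1/223 + 42*(1/(2*(7 + 16 - 96))) = 1/223 + 42*((½)/(-73)) = 1/223 + 42*((½)*(-1/73)) = 1/223 + 42*(-1/146) = 1/223 - 21/73 = -4610/16279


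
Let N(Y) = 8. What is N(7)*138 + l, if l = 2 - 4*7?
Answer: 1078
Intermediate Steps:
l = -26 (l = 2 - 28 = -26)
N(7)*138 + l = 8*138 - 26 = 1104 - 26 = 1078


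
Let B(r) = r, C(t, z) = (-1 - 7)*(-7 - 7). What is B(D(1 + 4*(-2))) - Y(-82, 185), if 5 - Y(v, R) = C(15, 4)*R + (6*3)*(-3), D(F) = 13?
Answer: 20674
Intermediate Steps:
C(t, z) = 112 (C(t, z) = -8*(-14) = 112)
Y(v, R) = 59 - 112*R (Y(v, R) = 5 - (112*R + (6*3)*(-3)) = 5 - (112*R + 18*(-3)) = 5 - (112*R - 54) = 5 - (-54 + 112*R) = 5 + (54 - 112*R) = 59 - 112*R)
B(D(1 + 4*(-2))) - Y(-82, 185) = 13 - (59 - 112*185) = 13 - (59 - 20720) = 13 - 1*(-20661) = 13 + 20661 = 20674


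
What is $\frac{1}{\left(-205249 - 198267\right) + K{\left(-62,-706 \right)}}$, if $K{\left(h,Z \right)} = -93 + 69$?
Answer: $- \frac{1}{403540} \approx -2.4781 \cdot 10^{-6}$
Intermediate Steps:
$K{\left(h,Z \right)} = -24$
$\frac{1}{\left(-205249 - 198267\right) + K{\left(-62,-706 \right)}} = \frac{1}{\left(-205249 - 198267\right) - 24} = \frac{1}{-403516 - 24} = \frac{1}{-403540} = - \frac{1}{403540}$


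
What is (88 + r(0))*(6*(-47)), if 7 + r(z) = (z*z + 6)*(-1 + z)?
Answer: -21150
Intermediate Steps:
r(z) = -7 + (-1 + z)*(6 + z²) (r(z) = -7 + (z*z + 6)*(-1 + z) = -7 + (z² + 6)*(-1 + z) = -7 + (6 + z²)*(-1 + z) = -7 + (-1 + z)*(6 + z²))
(88 + r(0))*(6*(-47)) = (88 + (-13 + 0³ - 1*0² + 6*0))*(6*(-47)) = (88 + (-13 + 0 - 1*0 + 0))*(-282) = (88 + (-13 + 0 + 0 + 0))*(-282) = (88 - 13)*(-282) = 75*(-282) = -21150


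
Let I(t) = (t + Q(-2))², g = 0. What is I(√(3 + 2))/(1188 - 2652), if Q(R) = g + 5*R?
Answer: -35/488 + 5*√5/366 ≈ -0.041174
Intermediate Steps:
Q(R) = 5*R (Q(R) = 0 + 5*R = 5*R)
I(t) = (-10 + t)² (I(t) = (t + 5*(-2))² = (t - 10)² = (-10 + t)²)
I(√(3 + 2))/(1188 - 2652) = (-10 + √(3 + 2))²/(1188 - 2652) = (-10 + √5)²/(-1464) = -(-10 + √5)²/1464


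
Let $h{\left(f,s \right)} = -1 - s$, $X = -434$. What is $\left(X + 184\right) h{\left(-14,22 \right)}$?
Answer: $5750$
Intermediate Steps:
$\left(X + 184\right) h{\left(-14,22 \right)} = \left(-434 + 184\right) \left(-1 - 22\right) = - 250 \left(-1 - 22\right) = \left(-250\right) \left(-23\right) = 5750$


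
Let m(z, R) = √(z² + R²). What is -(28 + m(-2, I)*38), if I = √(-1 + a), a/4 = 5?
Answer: -28 - 38*√23 ≈ -210.24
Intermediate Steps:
a = 20 (a = 4*5 = 20)
I = √19 (I = √(-1 + 20) = √19 ≈ 4.3589)
m(z, R) = √(R² + z²)
-(28 + m(-2, I)*38) = -(28 + √((√19)² + (-2)²)*38) = -(28 + √(19 + 4)*38) = -(28 + √23*38) = -(28 + 38*√23) = -28 - 38*√23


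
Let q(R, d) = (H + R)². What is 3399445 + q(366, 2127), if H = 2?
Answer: 3534869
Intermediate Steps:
q(R, d) = (2 + R)²
3399445 + q(366, 2127) = 3399445 + (2 + 366)² = 3399445 + 368² = 3399445 + 135424 = 3534869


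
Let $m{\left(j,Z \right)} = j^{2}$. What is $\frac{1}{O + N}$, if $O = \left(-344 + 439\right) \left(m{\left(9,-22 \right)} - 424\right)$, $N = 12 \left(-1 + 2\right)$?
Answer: $- \frac{1}{32573} \approx -3.07 \cdot 10^{-5}$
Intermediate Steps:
$N = 12$ ($N = 12 \cdot 1 = 12$)
$O = -32585$ ($O = \left(-344 + 439\right) \left(9^{2} - 424\right) = 95 \left(81 - 424\right) = 95 \left(-343\right) = -32585$)
$\frac{1}{O + N} = \frac{1}{-32585 + 12} = \frac{1}{-32573} = - \frac{1}{32573}$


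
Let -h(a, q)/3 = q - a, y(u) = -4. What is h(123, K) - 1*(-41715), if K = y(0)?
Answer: 42096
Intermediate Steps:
K = -4
h(a, q) = -3*q + 3*a (h(a, q) = -3*(q - a) = -3*q + 3*a)
h(123, K) - 1*(-41715) = (-3*(-4) + 3*123) - 1*(-41715) = (12 + 369) + 41715 = 381 + 41715 = 42096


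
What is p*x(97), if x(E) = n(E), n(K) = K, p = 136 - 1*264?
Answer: -12416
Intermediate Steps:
p = -128 (p = 136 - 264 = -128)
x(E) = E
p*x(97) = -128*97 = -12416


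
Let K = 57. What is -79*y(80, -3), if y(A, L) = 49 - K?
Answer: 632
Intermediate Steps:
y(A, L) = -8 (y(A, L) = 49 - 1*57 = 49 - 57 = -8)
-79*y(80, -3) = -79*(-8) = 632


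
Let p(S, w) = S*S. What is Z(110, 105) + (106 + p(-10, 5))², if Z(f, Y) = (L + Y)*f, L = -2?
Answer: 53766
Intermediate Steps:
p(S, w) = S²
Z(f, Y) = f*(-2 + Y) (Z(f, Y) = (-2 + Y)*f = f*(-2 + Y))
Z(110, 105) + (106 + p(-10, 5))² = 110*(-2 + 105) + (106 + (-10)²)² = 110*103 + (106 + 100)² = 11330 + 206² = 11330 + 42436 = 53766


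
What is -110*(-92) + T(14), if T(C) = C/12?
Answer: 60727/6 ≈ 10121.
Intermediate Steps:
T(C) = C/12 (T(C) = C*(1/12) = C/12)
-110*(-92) + T(14) = -110*(-92) + (1/12)*14 = 10120 + 7/6 = 60727/6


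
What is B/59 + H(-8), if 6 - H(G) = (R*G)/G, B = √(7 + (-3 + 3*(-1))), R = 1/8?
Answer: 2781/472 ≈ 5.8920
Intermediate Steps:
R = ⅛ ≈ 0.12500
B = 1 (B = √(7 + (-3 - 3)) = √(7 - 6) = √1 = 1)
H(G) = 47/8 (H(G) = 6 - G/8/G = 6 - 1*⅛ = 6 - ⅛ = 47/8)
B/59 + H(-8) = 1/59 + 47/8 = 2781/472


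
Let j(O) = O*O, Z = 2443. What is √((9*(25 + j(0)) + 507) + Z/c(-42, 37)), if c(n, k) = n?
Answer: √24258/6 ≈ 25.958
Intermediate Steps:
j(O) = O²
√((9*(25 + j(0)) + 507) + Z/c(-42, 37)) = √((9*(25 + 0²) + 507) + 2443/(-42)) = √((9*(25 + 0) + 507) + 2443*(-1/42)) = √((9*25 + 507) - 349/6) = √((225 + 507) - 349/6) = √(732 - 349/6) = √(4043/6) = √24258/6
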